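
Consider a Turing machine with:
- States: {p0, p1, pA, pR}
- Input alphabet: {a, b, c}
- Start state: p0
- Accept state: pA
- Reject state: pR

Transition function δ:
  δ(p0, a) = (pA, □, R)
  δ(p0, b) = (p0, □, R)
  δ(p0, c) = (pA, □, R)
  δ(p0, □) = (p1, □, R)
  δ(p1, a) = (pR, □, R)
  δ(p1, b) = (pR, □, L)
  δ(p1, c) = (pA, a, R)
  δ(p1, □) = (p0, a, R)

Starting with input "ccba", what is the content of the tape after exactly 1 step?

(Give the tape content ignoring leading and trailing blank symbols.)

Execution trace:
Initial: [p0]ccba
Step 1: δ(p0, c) = (pA, □, R) → □[pA]cba

The machine reaches the accept state pA and halts.

After 1 step, the tape (ignoring leading/trailing blanks) is: cba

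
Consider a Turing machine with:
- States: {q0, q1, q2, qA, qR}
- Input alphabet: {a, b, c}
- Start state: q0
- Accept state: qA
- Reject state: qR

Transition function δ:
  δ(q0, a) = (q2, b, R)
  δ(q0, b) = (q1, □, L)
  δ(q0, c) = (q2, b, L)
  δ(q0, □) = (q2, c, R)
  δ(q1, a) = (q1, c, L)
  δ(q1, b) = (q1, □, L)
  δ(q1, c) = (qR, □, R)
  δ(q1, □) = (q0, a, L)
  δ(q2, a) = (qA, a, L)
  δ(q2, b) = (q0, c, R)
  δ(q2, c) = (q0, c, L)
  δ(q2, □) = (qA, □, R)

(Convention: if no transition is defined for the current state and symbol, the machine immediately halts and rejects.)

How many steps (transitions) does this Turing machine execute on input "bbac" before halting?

Execution trace:
Initial: [q0]bbac
Step 1: δ(q0, b) = (q1, □, L) → [q1]□□bac
Step 2: δ(q1, □) = (q0, a, L) → [q0]□a□bac
Step 3: δ(q0, □) = (q2, c, R) → c[q2]a□bac
Step 4: δ(q2, a) = (qA, a, L) → [qA]ca□bac

The machine reaches the accept state qA and halts.

The machine executed 4 steps before halting.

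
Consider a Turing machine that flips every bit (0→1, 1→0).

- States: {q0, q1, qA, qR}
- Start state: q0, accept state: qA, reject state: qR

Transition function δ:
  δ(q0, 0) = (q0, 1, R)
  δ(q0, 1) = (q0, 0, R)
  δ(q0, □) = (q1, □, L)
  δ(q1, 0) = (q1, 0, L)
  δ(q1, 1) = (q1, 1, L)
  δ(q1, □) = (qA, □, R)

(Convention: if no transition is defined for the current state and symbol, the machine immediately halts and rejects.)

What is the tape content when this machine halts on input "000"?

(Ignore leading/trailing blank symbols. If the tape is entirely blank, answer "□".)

Execution trace:
Initial: [q0]000
Step 1: δ(q0, 0) = (q0, 1, R) → 1[q0]00
Step 2: δ(q0, 0) = (q0, 1, R) → 11[q0]0
Step 3: δ(q0, 0) = (q0, 1, R) → 111[q0]□
Step 4: δ(q0, □) = (q1, □, L) → 11[q1]1□
Step 5: δ(q1, 1) = (q1, 1, L) → 1[q1]11□
Step 6: δ(q1, 1) = (q1, 1, L) → [q1]111□
Step 7: δ(q1, 1) = (q1, 1, L) → [q1]□111□
Step 8: δ(q1, □) = (qA, □, R) → □[qA]111□

The machine reaches the accept state qA and halts.

Final tape (ignoring leading/trailing blanks): 111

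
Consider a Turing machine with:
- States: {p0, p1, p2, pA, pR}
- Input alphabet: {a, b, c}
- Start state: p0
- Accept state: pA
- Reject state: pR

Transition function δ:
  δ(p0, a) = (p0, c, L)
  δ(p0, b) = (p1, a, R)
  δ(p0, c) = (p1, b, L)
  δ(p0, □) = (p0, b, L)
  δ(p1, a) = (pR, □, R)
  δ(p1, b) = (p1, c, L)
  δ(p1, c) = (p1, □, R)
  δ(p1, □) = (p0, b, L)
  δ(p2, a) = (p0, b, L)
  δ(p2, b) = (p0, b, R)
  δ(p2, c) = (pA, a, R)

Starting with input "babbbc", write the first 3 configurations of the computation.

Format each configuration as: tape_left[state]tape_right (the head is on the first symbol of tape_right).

Transitions applied:
Step 1: δ(p0, b) = (p1, a, R)
Step 2: δ(p1, a) = (pR, □, R)

The first 3 configurations are:
[p0]babbbc ⊢ a[p1]abbbc ⊢ a□[pR]bbbc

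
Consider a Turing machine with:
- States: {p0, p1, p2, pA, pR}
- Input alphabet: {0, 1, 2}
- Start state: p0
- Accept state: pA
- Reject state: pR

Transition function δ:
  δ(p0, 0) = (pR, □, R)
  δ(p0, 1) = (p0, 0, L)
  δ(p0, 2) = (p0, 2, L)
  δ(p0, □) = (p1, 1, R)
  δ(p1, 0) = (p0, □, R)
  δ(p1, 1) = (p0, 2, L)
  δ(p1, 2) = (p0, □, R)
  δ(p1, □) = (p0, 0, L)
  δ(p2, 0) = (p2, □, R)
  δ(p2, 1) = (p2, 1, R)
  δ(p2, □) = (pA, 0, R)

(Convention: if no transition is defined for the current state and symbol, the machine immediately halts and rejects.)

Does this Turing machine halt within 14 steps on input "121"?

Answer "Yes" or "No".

Execution trace:
Initial: [p0]121
Step 1: δ(p0, 1) = (p0, 0, L) → [p0]□021
Step 2: δ(p0, □) = (p1, 1, R) → 1[p1]021
Step 3: δ(p1, 0) = (p0, □, R) → 1□[p0]21
Step 4: δ(p0, 2) = (p0, 2, L) → 1[p0]□21
Step 5: δ(p0, □) = (p1, 1, R) → 11[p1]21
Step 6: δ(p1, 2) = (p0, □, R) → 11□[p0]1
Step 7: δ(p0, 1) = (p0, 0, L) → 11[p0]□0
Step 8: δ(p0, □) = (p1, 1, R) → 111[p1]0
Step 9: δ(p1, 0) = (p0, □, R) → 111□[p0]□
Step 10: δ(p0, □) = (p1, 1, R) → 111□1[p1]□
Step 11: δ(p1, □) = (p0, 0, L) → 111□[p0]10
Step 12: δ(p0, 1) = (p0, 0, L) → 111[p0]□00
Step 13: δ(p0, □) = (p1, 1, R) → 1111[p1]00
Step 14: δ(p1, 0) = (p0, □, R) → 1111□[p0]0

The machine has not reached a halting state after 14 steps.
The machine did not halt within the 14-step bound.

Answer: No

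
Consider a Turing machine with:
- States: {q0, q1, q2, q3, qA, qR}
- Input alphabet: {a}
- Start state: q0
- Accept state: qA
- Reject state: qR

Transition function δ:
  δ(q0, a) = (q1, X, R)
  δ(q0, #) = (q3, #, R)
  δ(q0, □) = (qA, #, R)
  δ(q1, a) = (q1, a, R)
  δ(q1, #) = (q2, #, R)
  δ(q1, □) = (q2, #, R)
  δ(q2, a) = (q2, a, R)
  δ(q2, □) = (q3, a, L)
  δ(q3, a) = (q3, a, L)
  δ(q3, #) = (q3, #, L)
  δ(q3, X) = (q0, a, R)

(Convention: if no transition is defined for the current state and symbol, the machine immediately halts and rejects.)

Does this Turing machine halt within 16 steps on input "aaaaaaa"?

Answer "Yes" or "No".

Execution trace:
Initial: [q0]aaaaaaa
Step 1: δ(q0, a) = (q1, X, R) → X[q1]aaaaaa
Step 2: δ(q1, a) = (q1, a, R) → Xa[q1]aaaaa
Step 3: δ(q1, a) = (q1, a, R) → Xaa[q1]aaaa
Step 4: δ(q1, a) = (q1, a, R) → Xaaa[q1]aaa
Step 5: δ(q1, a) = (q1, a, R) → Xaaaa[q1]aa
Step 6: δ(q1, a) = (q1, a, R) → Xaaaaa[q1]a
Step 7: δ(q1, a) = (q1, a, R) → Xaaaaaa[q1]□
Step 8: δ(q1, □) = (q2, #, R) → Xaaaaaa#[q2]□
Step 9: δ(q2, □) = (q3, a, L) → Xaaaaaa[q3]#a
Step 10: δ(q3, #) = (q3, #, L) → Xaaaaa[q3]a#a
Step 11: δ(q3, a) = (q3, a, L) → Xaaaa[q3]aa#a
Step 12: δ(q3, a) = (q3, a, L) → Xaaa[q3]aaa#a
Step 13: δ(q3, a) = (q3, a, L) → Xaa[q3]aaaa#a
Step 14: δ(q3, a) = (q3, a, L) → Xa[q3]aaaaa#a
Step 15: δ(q3, a) = (q3, a, L) → X[q3]aaaaaa#a
Step 16: δ(q3, a) = (q3, a, L) → [q3]Xaaaaaa#a

The machine has not reached a halting state after 16 steps.
The machine did not halt within the 16-step bound.

Answer: No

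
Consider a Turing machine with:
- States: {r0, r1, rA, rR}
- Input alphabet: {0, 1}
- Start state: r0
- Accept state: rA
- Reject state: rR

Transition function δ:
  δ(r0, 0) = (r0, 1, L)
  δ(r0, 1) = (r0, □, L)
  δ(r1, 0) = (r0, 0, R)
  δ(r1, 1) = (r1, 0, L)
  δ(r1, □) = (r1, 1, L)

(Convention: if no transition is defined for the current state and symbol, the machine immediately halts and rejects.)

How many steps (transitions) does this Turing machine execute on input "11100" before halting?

Execution trace:
Initial: [r0]11100
Step 1: δ(r0, 1) = (r0, □, L) → [r0]□□1100

No transition is defined for δ(r0, □). By convention the machine halts and rejects.

The machine executed 1 step before halting.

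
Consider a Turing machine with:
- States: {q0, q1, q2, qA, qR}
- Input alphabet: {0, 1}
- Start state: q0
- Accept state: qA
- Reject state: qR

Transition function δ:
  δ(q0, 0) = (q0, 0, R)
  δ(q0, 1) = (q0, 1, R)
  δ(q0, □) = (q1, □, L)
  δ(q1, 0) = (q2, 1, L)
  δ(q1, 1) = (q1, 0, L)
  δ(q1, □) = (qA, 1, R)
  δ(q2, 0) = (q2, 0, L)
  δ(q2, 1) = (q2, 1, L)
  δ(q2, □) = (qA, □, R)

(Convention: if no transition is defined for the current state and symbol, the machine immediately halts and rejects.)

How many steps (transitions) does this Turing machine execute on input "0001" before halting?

Execution trace:
Initial: [q0]0001
Step 1: δ(q0, 0) = (q0, 0, R) → 0[q0]001
Step 2: δ(q0, 0) = (q0, 0, R) → 00[q0]01
Step 3: δ(q0, 0) = (q0, 0, R) → 000[q0]1
Step 4: δ(q0, 1) = (q0, 1, R) → 0001[q0]□
Step 5: δ(q0, □) = (q1, □, L) → 000[q1]1□
Step 6: δ(q1, 1) = (q1, 0, L) → 00[q1]00□
Step 7: δ(q1, 0) = (q2, 1, L) → 0[q2]010□
Step 8: δ(q2, 0) = (q2, 0, L) → [q2]0010□
Step 9: δ(q2, 0) = (q2, 0, L) → [q2]□0010□
Step 10: δ(q2, □) = (qA, □, R) → □[qA]0010□

The machine reaches the accept state qA and halts.

The machine executed 10 steps before halting.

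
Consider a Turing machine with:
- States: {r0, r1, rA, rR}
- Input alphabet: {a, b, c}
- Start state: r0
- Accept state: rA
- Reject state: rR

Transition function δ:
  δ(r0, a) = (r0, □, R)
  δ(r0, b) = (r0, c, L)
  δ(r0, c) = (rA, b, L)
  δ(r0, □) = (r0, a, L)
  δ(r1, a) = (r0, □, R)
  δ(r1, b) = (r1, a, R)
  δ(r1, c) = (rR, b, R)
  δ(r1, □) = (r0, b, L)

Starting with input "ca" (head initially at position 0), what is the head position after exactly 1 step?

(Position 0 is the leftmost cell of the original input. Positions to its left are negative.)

Execution trace (head position shown):
Step 0: [r0]ca  (head at position 0)
Step 1: move left → [rA]□ba  (head at position -1)

After 1 step, the head is at position -1.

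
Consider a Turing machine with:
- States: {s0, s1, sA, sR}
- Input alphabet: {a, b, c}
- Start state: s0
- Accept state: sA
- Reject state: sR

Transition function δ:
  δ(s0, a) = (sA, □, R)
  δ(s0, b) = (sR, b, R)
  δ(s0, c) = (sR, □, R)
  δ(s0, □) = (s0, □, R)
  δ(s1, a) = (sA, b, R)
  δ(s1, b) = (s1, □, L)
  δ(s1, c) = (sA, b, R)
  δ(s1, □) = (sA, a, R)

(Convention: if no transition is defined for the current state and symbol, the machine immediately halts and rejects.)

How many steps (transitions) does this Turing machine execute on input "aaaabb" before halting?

Execution trace:
Initial: [s0]aaaabb
Step 1: δ(s0, a) = (sA, □, R) → □[sA]aaabb

The machine reaches the accept state sA and halts.

The machine executed 1 step before halting.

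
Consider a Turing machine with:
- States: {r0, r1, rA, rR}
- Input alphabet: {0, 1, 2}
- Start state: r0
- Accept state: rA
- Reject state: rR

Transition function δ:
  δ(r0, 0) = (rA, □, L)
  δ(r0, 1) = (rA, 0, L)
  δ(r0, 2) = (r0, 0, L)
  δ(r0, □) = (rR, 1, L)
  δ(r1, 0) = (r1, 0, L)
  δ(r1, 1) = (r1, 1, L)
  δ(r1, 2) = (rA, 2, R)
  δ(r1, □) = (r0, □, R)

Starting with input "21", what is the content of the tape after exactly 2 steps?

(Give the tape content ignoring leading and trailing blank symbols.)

Execution trace:
Initial: [r0]21
Step 1: δ(r0, 2) = (r0, 0, L) → [r0]□01
Step 2: δ(r0, □) = (rR, 1, L) → [rR]□101

The machine reaches the reject state rR and halts.

After 2 steps, the tape (ignoring leading/trailing blanks) is: 101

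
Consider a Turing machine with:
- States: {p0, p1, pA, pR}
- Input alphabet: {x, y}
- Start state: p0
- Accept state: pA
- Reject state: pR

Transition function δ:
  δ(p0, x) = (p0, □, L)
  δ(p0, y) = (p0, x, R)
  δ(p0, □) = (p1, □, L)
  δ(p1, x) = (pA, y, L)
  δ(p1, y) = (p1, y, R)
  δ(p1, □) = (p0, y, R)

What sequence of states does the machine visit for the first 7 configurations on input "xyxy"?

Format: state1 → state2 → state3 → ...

Execution trace:
Initial: [p0]xyxy
Step 1: δ(p0, x) = (p0, □, L) → [p0]□□yxy
Step 2: δ(p0, □) = (p1, □, L) → [p1]□□□yxy
Step 3: δ(p1, □) = (p0, y, R) → y[p0]□□yxy
Step 4: δ(p0, □) = (p1, □, L) → [p1]y□□yxy
Step 5: δ(p1, y) = (p1, y, R) → y[p1]□□yxy
Step 6: δ(p1, □) = (p0, y, R) → yy[p0]□yxy

State sequence: p0 → p0 → p1 → p0 → p1 → p1 → p0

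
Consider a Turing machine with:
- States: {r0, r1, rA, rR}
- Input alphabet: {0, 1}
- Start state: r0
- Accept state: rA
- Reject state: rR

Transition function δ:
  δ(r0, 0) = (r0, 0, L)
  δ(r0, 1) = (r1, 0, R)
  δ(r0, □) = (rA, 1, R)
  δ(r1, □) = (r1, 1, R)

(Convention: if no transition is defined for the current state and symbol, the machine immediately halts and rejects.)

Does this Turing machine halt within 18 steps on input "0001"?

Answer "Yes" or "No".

Execution trace:
Initial: [r0]0001
Step 1: δ(r0, 0) = (r0, 0, L) → [r0]□0001
Step 2: δ(r0, □) = (rA, 1, R) → 1[rA]0001

The machine reaches the accept state rA and halts.
The machine halted after 2 steps (within the 18-step bound).

Answer: Yes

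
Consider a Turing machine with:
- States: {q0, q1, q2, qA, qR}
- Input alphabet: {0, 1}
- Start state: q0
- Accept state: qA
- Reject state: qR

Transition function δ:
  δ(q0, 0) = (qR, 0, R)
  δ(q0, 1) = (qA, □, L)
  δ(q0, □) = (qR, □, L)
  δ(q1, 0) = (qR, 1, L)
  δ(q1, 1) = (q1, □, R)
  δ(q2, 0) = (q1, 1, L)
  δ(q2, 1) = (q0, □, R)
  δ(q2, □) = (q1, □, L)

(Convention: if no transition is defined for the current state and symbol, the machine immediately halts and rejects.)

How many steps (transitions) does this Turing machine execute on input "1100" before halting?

Execution trace:
Initial: [q0]1100
Step 1: δ(q0, 1) = (qA, □, L) → [qA]□□100

The machine reaches the accept state qA and halts.

The machine executed 1 step before halting.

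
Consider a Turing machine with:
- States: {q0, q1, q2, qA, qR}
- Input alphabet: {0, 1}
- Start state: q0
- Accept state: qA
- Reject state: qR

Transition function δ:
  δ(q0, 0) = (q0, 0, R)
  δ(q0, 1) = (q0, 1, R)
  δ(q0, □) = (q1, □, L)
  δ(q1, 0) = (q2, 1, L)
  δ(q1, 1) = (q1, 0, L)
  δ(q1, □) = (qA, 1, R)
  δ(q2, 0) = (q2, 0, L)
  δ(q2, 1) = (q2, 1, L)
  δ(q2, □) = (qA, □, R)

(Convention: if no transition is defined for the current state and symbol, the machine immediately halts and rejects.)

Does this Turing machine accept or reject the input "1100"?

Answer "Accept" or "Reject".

Execution trace:
Initial: [q0]1100
Step 1: δ(q0, 1) = (q0, 1, R) → 1[q0]100
Step 2: δ(q0, 1) = (q0, 1, R) → 11[q0]00
Step 3: δ(q0, 0) = (q0, 0, R) → 110[q0]0
Step 4: δ(q0, 0) = (q0, 0, R) → 1100[q0]□
Step 5: δ(q0, □) = (q1, □, L) → 110[q1]0□
Step 6: δ(q1, 0) = (q2, 1, L) → 11[q2]01□
Step 7: δ(q2, 0) = (q2, 0, L) → 1[q2]101□
Step 8: δ(q2, 1) = (q2, 1, L) → [q2]1101□
Step 9: δ(q2, 1) = (q2, 1, L) → [q2]□1101□
Step 10: δ(q2, □) = (qA, □, R) → □[qA]1101□

The machine reaches the accept state qA and halts.

Answer: Accept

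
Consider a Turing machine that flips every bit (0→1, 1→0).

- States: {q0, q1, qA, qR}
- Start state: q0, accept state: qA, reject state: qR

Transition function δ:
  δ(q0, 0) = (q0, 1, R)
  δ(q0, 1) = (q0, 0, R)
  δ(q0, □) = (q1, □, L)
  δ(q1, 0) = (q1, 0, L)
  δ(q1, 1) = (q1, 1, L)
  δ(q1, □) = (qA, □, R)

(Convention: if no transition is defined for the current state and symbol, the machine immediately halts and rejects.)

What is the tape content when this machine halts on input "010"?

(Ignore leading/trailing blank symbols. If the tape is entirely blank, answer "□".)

Execution trace:
Initial: [q0]010
Step 1: δ(q0, 0) = (q0, 1, R) → 1[q0]10
Step 2: δ(q0, 1) = (q0, 0, R) → 10[q0]0
Step 3: δ(q0, 0) = (q0, 1, R) → 101[q0]□
Step 4: δ(q0, □) = (q1, □, L) → 10[q1]1□
Step 5: δ(q1, 1) = (q1, 1, L) → 1[q1]01□
Step 6: δ(q1, 0) = (q1, 0, L) → [q1]101□
Step 7: δ(q1, 1) = (q1, 1, L) → [q1]□101□
Step 8: δ(q1, □) = (qA, □, R) → □[qA]101□

The machine reaches the accept state qA and halts.

Final tape (ignoring leading/trailing blanks): 101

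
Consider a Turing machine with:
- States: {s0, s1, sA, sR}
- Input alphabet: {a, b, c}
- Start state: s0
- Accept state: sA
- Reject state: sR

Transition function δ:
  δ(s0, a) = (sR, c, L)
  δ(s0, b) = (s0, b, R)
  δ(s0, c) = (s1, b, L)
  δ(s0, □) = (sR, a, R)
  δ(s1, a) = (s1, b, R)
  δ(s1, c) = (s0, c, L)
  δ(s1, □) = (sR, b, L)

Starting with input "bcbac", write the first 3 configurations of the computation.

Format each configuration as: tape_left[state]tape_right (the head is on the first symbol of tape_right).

Transitions applied:
Step 1: δ(s0, b) = (s0, b, R)
Step 2: δ(s0, c) = (s1, b, L)

The first 3 configurations are:
[s0]bcbac ⊢ b[s0]cbac ⊢ [s1]bbbac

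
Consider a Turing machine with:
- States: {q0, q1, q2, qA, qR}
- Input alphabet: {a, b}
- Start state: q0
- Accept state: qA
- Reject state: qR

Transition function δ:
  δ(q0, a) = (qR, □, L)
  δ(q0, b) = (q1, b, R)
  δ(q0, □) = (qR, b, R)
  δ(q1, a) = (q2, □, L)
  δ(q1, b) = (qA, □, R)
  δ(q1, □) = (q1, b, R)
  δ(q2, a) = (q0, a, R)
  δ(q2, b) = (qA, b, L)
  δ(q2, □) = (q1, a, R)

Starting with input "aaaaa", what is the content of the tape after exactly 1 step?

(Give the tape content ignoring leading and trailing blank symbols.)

Execution trace:
Initial: [q0]aaaaa
Step 1: δ(q0, a) = (qR, □, L) → [qR]□□aaaa

The machine reaches the reject state qR and halts.

After 1 step, the tape (ignoring leading/trailing blanks) is: aaaa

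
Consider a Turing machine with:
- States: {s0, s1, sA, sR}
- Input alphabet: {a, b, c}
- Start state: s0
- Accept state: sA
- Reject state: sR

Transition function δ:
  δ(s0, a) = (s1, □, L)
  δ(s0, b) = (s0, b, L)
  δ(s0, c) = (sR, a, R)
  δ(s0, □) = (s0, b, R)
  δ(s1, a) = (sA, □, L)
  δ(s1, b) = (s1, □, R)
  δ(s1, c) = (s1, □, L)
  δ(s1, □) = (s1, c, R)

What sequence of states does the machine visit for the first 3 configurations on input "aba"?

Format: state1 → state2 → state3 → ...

Execution trace:
Initial: [s0]aba
Step 1: δ(s0, a) = (s1, □, L) → [s1]□□ba
Step 2: δ(s1, □) = (s1, c, R) → c[s1]□ba

State sequence: s0 → s1 → s1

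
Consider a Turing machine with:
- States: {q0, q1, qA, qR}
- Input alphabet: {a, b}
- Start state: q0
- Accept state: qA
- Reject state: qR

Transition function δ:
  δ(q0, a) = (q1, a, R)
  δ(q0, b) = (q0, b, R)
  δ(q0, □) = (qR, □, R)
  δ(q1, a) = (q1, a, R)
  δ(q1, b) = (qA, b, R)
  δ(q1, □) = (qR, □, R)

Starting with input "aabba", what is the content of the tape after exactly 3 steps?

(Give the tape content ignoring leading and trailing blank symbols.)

Execution trace:
Initial: [q0]aabba
Step 1: δ(q0, a) = (q1, a, R) → a[q1]abba
Step 2: δ(q1, a) = (q1, a, R) → aa[q1]bba
Step 3: δ(q1, b) = (qA, b, R) → aab[qA]ba

The machine reaches the accept state qA and halts.

After 3 steps, the tape (ignoring leading/trailing blanks) is: aabba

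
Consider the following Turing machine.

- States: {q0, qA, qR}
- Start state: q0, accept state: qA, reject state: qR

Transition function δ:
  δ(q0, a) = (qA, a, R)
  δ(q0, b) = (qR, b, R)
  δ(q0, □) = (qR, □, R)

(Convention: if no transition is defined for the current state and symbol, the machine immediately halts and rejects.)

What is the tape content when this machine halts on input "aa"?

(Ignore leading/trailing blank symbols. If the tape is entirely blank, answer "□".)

Execution trace:
Initial: [q0]aa
Step 1: δ(q0, a) = (qA, a, R) → a[qA]a

The machine reaches the accept state qA and halts.

Final tape (ignoring leading/trailing blanks): aa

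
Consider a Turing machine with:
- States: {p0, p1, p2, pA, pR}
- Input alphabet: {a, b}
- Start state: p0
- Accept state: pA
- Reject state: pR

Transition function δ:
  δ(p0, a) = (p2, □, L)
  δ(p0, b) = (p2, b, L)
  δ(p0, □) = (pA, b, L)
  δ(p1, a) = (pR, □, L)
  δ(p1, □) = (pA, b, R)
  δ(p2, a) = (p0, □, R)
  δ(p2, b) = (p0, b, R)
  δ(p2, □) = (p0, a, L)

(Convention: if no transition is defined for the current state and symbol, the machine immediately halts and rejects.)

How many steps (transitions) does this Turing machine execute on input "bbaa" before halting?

Execution trace:
Initial: [p0]bbaa
Step 1: δ(p0, b) = (p2, b, L) → [p2]□bbaa
Step 2: δ(p2, □) = (p0, a, L) → [p0]□abbaa
Step 3: δ(p0, □) = (pA, b, L) → [pA]□babbaa

The machine reaches the accept state pA and halts.

The machine executed 3 steps before halting.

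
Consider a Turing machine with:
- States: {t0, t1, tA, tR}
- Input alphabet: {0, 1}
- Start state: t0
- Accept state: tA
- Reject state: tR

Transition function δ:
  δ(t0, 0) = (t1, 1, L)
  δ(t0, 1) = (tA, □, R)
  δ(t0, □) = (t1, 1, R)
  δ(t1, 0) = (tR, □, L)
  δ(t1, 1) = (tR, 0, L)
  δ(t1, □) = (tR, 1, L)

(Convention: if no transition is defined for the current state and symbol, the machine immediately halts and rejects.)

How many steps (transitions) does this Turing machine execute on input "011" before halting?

Execution trace:
Initial: [t0]011
Step 1: δ(t0, 0) = (t1, 1, L) → [t1]□111
Step 2: δ(t1, □) = (tR, 1, L) → [tR]□1111

The machine reaches the reject state tR and halts.

The machine executed 2 steps before halting.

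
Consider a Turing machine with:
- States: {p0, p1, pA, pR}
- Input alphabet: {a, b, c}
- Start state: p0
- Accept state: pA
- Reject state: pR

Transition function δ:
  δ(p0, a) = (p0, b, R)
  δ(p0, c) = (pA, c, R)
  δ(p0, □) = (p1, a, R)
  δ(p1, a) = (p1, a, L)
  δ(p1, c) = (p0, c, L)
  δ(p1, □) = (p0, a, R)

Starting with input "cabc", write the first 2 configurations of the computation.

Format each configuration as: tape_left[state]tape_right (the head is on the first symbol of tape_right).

Transitions applied:
Step 1: δ(p0, c) = (pA, c, R)

The first 2 configurations are:
[p0]cabc ⊢ c[pA]abc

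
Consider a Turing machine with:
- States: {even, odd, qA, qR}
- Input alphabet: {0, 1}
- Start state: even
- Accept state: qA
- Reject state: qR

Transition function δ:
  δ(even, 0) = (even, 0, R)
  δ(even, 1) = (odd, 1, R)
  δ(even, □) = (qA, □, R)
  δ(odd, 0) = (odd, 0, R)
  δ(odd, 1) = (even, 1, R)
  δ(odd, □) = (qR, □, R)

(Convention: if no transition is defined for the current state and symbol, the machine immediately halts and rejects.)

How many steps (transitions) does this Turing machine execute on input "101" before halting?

Execution trace:
Initial: [even]101
Step 1: δ(even, 1) = (odd, 1, R) → 1[odd]01
Step 2: δ(odd, 0) = (odd, 0, R) → 10[odd]1
Step 3: δ(odd, 1) = (even, 1, R) → 101[even]□
Step 4: δ(even, □) = (qA, □, R) → 101□[qA]□

The machine reaches the accept state qA and halts.

The machine executed 4 steps before halting.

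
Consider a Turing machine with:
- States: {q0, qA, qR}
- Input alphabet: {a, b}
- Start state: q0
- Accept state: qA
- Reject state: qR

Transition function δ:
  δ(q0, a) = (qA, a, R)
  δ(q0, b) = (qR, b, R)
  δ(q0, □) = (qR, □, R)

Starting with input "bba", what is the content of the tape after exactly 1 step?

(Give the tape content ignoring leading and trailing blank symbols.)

Execution trace:
Initial: [q0]bba
Step 1: δ(q0, b) = (qR, b, R) → b[qR]ba

The machine reaches the reject state qR and halts.

After 1 step, the tape (ignoring leading/trailing blanks) is: bba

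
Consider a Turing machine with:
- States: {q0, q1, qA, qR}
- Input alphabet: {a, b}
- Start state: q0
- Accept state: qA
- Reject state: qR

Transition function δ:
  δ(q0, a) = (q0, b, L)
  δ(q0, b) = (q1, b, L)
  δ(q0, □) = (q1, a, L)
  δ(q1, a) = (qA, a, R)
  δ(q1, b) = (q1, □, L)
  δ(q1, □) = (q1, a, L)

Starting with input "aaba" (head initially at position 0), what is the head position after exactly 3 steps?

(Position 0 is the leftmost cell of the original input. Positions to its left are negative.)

Execution trace (head position shown):
Step 0: [q0]aaba  (head at position 0)
Step 1: move left → [q0]□baba  (head at position -1)
Step 2: move left → [q1]□ababa  (head at position -2)
Step 3: move left → [q1]□aababa  (head at position -3)

After 3 steps, the head is at position -3.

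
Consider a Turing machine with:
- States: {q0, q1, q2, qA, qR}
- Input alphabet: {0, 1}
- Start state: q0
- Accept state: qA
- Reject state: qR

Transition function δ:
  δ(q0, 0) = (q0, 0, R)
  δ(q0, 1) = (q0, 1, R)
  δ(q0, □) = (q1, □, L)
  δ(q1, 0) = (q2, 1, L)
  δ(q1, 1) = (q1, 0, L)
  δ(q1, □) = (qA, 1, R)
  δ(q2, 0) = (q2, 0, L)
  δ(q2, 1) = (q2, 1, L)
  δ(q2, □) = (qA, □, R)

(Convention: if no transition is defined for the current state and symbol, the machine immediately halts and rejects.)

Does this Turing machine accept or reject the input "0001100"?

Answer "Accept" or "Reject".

Execution trace:
Initial: [q0]0001100
Step 1: δ(q0, 0) = (q0, 0, R) → 0[q0]001100
Step 2: δ(q0, 0) = (q0, 0, R) → 00[q0]01100
Step 3: δ(q0, 0) = (q0, 0, R) → 000[q0]1100
Step 4: δ(q0, 1) = (q0, 1, R) → 0001[q0]100
Step 5: δ(q0, 1) = (q0, 1, R) → 00011[q0]00
Step 6: δ(q0, 0) = (q0, 0, R) → 000110[q0]0
Step 7: δ(q0, 0) = (q0, 0, R) → 0001100[q0]□
Step 8: δ(q0, □) = (q1, □, L) → 000110[q1]0□
Step 9: δ(q1, 0) = (q2, 1, L) → 00011[q2]01□
Step 10: δ(q2, 0) = (q2, 0, L) → 0001[q2]101□
Step 11: δ(q2, 1) = (q2, 1, L) → 000[q2]1101□
Step 12: δ(q2, 1) = (q2, 1, L) → 00[q2]01101□
Step 13: δ(q2, 0) = (q2, 0, L) → 0[q2]001101□
Step 14: δ(q2, 0) = (q2, 0, L) → [q2]0001101□
Step 15: δ(q2, 0) = (q2, 0, L) → [q2]□0001101□
Step 16: δ(q2, □) = (qA, □, R) → □[qA]0001101□

The machine reaches the accept state qA and halts.

Answer: Accept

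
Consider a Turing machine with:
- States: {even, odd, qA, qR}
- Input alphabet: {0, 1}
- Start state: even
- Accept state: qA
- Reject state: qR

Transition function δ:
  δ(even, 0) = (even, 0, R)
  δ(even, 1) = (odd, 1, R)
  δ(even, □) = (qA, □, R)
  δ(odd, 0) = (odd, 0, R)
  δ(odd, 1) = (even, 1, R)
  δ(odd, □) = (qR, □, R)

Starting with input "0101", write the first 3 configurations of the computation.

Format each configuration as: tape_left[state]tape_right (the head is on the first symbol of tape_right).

Transitions applied:
Step 1: δ(even, 0) = (even, 0, R)
Step 2: δ(even, 1) = (odd, 1, R)

The first 3 configurations are:
[even]0101 ⊢ 0[even]101 ⊢ 01[odd]01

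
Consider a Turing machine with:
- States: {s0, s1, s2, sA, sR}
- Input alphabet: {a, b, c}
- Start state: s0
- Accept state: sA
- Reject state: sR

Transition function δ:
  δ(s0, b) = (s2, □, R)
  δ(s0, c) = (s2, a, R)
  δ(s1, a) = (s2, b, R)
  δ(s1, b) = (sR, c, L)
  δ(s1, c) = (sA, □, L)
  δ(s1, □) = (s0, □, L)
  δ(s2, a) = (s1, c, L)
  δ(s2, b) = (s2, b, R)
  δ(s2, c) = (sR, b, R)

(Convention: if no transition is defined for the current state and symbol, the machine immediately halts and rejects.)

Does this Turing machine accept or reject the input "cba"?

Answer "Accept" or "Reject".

Execution trace:
Initial: [s0]cba
Step 1: δ(s0, c) = (s2, a, R) → a[s2]ba
Step 2: δ(s2, b) = (s2, b, R) → ab[s2]a
Step 3: δ(s2, a) = (s1, c, L) → a[s1]bc
Step 4: δ(s1, b) = (sR, c, L) → [sR]acc

The machine reaches the reject state sR and halts.

Answer: Reject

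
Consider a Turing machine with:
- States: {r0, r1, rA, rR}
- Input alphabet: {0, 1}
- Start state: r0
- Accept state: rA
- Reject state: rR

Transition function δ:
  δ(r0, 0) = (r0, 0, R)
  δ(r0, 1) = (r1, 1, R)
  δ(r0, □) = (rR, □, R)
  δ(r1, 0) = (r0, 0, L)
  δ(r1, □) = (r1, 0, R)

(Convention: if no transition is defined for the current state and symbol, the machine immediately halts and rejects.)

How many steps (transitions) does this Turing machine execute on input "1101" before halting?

Execution trace:
Initial: [r0]1101
Step 1: δ(r0, 1) = (r1, 1, R) → 1[r1]101

No transition is defined for δ(r1, 1). By convention the machine halts and rejects.

The machine executed 1 step before halting.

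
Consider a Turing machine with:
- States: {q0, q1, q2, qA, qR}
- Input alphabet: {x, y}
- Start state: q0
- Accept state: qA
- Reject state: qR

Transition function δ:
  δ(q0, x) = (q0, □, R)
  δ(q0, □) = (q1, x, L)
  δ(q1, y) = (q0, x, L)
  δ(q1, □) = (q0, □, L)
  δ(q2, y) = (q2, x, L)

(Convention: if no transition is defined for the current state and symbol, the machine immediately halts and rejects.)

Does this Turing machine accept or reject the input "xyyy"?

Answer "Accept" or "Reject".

Execution trace:
Initial: [q0]xyyy
Step 1: δ(q0, x) = (q0, □, R) → □[q0]yyy

No transition is defined for δ(q0, y). By convention the machine halts and rejects.

Answer: Reject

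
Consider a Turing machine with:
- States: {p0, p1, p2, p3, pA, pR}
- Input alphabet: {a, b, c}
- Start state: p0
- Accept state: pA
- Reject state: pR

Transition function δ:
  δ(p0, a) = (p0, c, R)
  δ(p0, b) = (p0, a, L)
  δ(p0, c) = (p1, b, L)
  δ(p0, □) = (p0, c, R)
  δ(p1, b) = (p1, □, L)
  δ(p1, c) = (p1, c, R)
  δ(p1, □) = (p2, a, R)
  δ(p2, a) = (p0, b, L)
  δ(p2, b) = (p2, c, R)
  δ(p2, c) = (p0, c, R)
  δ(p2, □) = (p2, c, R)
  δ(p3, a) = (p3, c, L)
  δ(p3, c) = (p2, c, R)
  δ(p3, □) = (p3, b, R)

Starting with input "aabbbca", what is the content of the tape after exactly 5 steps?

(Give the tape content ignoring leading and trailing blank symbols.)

Execution trace:
Initial: [p0]aabbbca
Step 1: δ(p0, a) = (p0, c, R) → c[p0]abbbca
Step 2: δ(p0, a) = (p0, c, R) → cc[p0]bbbca
Step 3: δ(p0, b) = (p0, a, L) → c[p0]cabbca
Step 4: δ(p0, c) = (p1, b, L) → [p1]cbabbca
Step 5: δ(p1, c) = (p1, c, R) → c[p1]babbca

After 5 steps, the tape (ignoring leading/trailing blanks) is: cbabbca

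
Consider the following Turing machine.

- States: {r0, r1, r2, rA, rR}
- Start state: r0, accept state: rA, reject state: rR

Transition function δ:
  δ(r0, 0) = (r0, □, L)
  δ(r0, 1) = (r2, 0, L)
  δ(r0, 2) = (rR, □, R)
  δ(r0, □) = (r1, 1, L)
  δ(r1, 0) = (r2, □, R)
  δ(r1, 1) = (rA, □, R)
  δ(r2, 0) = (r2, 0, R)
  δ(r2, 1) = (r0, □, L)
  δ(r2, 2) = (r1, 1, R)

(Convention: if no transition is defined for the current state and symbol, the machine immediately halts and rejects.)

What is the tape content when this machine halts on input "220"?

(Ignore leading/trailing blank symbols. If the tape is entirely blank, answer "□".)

Execution trace:
Initial: [r0]220
Step 1: δ(r0, 2) = (rR, □, R) → □[rR]20

The machine reaches the reject state rR and halts.

Final tape (ignoring leading/trailing blanks): 20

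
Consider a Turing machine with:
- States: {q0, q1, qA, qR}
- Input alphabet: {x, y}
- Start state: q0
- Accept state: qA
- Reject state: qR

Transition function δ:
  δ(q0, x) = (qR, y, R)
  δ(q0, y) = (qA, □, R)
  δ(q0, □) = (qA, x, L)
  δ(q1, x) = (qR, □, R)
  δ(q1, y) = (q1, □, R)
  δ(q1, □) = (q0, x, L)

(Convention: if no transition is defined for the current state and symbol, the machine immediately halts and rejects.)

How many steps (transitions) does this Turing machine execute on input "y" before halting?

Execution trace:
Initial: [q0]y
Step 1: δ(q0, y) = (qA, □, R) → □[qA]□

The machine reaches the accept state qA and halts.

The machine executed 1 step before halting.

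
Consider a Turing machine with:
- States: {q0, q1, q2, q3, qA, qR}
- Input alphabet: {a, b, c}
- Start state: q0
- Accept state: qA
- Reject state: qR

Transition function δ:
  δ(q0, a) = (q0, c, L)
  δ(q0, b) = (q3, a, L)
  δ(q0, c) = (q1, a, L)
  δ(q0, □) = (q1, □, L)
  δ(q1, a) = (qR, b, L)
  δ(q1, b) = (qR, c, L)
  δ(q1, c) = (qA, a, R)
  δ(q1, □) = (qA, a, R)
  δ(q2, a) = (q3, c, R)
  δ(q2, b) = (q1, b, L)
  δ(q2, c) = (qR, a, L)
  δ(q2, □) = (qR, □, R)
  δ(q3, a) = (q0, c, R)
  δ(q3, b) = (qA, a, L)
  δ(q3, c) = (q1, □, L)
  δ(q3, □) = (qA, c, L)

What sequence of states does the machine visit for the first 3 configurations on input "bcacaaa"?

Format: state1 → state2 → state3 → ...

Execution trace:
Initial: [q0]bcacaaa
Step 1: δ(q0, b) = (q3, a, L) → [q3]□acacaaa
Step 2: δ(q3, □) = (qA, c, L) → [qA]□cacacaaa

The machine reaches the accept state qA and halts.

State sequence: q0 → q3 → qA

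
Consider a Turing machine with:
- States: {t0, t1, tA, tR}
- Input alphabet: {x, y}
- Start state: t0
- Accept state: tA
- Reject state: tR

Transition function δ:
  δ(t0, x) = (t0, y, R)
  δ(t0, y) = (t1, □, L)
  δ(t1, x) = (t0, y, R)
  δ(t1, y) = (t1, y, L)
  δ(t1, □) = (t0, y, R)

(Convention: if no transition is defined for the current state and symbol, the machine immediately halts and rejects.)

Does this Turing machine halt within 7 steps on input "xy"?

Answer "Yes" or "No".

Execution trace:
Initial: [t0]xy
Step 1: δ(t0, x) = (t0, y, R) → y[t0]y
Step 2: δ(t0, y) = (t1, □, L) → [t1]y□
Step 3: δ(t1, y) = (t1, y, L) → [t1]□y□
Step 4: δ(t1, □) = (t0, y, R) → y[t0]y□
Step 5: δ(t0, y) = (t1, □, L) → [t1]y□□
Step 6: δ(t1, y) = (t1, y, L) → [t1]□y□□
Step 7: δ(t1, □) = (t0, y, R) → y[t0]y□□

The machine has not reached a halting state after 7 steps.
The machine did not halt within the 7-step bound.

Answer: No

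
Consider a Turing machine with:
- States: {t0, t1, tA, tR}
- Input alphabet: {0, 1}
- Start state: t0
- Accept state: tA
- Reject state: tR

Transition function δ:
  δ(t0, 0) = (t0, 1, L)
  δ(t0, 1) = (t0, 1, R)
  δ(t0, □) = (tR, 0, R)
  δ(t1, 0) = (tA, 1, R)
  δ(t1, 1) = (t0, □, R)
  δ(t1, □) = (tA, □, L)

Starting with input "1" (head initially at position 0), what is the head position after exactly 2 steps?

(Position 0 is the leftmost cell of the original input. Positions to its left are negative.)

Execution trace (head position shown):
Step 0: [t0]1  (head at position 0)
Step 1: move right → 1[t0]□  (head at position 1)
Step 2: move right → 10[tR]□  (head at position 2)

After 2 steps, the head is at position 2.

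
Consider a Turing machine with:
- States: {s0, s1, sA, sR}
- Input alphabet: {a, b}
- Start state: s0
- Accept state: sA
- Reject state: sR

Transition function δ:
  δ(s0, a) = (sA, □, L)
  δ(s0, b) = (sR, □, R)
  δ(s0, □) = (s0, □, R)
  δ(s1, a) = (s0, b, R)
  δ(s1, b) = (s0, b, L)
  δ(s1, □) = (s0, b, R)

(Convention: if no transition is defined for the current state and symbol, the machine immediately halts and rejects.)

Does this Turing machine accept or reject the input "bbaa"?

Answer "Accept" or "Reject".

Execution trace:
Initial: [s0]bbaa
Step 1: δ(s0, b) = (sR, □, R) → □[sR]baa

The machine reaches the reject state sR and halts.

Answer: Reject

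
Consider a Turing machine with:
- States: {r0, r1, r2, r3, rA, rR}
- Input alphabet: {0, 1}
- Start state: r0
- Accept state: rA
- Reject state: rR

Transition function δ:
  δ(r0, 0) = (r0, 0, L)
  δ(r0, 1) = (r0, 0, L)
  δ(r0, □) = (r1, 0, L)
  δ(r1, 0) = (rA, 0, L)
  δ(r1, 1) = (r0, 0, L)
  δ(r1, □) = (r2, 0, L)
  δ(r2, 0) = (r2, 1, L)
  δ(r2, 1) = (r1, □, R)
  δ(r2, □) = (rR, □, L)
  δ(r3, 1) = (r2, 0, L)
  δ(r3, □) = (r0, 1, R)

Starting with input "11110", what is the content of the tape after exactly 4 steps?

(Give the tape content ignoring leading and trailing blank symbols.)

Execution trace:
Initial: [r0]11110
Step 1: δ(r0, 1) = (r0, 0, L) → [r0]□01110
Step 2: δ(r0, □) = (r1, 0, L) → [r1]□001110
Step 3: δ(r1, □) = (r2, 0, L) → [r2]□0001110
Step 4: δ(r2, □) = (rR, □, L) → [rR]□□0001110

The machine reaches the reject state rR and halts.

After 4 steps, the tape (ignoring leading/trailing blanks) is: 0001110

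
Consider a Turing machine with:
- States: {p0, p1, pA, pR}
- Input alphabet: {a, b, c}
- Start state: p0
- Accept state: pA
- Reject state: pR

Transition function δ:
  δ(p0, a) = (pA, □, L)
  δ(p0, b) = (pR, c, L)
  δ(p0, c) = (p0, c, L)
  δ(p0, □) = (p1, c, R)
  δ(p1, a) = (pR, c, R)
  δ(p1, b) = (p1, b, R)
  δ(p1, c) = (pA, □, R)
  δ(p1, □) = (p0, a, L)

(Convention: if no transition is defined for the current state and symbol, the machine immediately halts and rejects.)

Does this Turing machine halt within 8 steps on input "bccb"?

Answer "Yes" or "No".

Execution trace:
Initial: [p0]bccb
Step 1: δ(p0, b) = (pR, c, L) → [pR]□cccb

The machine reaches the reject state pR and halts.
The machine halted after 1 step (within the 8-step bound).

Answer: Yes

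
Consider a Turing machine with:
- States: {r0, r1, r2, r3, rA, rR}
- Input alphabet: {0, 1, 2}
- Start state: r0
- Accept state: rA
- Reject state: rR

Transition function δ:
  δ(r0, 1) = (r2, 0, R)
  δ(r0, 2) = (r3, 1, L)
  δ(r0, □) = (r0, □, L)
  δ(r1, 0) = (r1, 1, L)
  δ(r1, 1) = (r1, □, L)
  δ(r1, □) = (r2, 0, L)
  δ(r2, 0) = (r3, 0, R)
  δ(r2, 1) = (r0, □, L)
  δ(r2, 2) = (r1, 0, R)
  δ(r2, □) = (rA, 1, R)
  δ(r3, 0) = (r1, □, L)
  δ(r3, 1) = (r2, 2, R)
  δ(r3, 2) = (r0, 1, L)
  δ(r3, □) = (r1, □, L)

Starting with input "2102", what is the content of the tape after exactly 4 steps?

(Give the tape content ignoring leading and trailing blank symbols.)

Execution trace:
Initial: [r0]2102
Step 1: δ(r0, 2) = (r3, 1, L) → [r3]□1102
Step 2: δ(r3, □) = (r1, □, L) → [r1]□□1102
Step 3: δ(r1, □) = (r2, 0, L) → [r2]□0□1102
Step 4: δ(r2, □) = (rA, 1, R) → 1[rA]0□1102

The machine reaches the accept state rA and halts.

After 4 steps, the tape (ignoring leading/trailing blanks) is: 10□1102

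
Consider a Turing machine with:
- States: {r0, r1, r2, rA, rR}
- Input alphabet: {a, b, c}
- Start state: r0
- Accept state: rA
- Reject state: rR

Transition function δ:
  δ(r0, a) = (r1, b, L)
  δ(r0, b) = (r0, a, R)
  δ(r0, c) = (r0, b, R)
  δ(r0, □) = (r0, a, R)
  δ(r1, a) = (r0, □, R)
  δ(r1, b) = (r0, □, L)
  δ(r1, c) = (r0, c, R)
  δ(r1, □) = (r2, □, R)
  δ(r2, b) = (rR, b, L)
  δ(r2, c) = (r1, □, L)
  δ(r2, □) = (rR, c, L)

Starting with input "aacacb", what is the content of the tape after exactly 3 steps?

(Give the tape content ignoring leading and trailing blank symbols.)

Execution trace:
Initial: [r0]aacacb
Step 1: δ(r0, a) = (r1, b, L) → [r1]□bacacb
Step 2: δ(r1, □) = (r2, □, R) → □[r2]bacacb
Step 3: δ(r2, b) = (rR, b, L) → [rR]□bacacb

The machine reaches the reject state rR and halts.

After 3 steps, the tape (ignoring leading/trailing blanks) is: bacacb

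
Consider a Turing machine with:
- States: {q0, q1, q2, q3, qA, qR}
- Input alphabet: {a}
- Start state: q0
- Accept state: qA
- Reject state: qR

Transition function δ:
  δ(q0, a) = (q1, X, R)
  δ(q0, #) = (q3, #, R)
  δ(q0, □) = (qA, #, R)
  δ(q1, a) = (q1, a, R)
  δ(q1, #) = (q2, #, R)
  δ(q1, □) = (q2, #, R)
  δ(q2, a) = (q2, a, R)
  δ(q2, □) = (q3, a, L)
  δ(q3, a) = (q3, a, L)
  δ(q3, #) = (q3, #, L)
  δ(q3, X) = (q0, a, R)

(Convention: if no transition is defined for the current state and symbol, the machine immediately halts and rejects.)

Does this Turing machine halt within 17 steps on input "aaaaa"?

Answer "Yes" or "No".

Execution trace:
Initial: [q0]aaaaa
Step 1: δ(q0, a) = (q1, X, R) → X[q1]aaaa
Step 2: δ(q1, a) = (q1, a, R) → Xa[q1]aaa
Step 3: δ(q1, a) = (q1, a, R) → Xaa[q1]aa
Step 4: δ(q1, a) = (q1, a, R) → Xaaa[q1]a
Step 5: δ(q1, a) = (q1, a, R) → Xaaaa[q1]□
Step 6: δ(q1, □) = (q2, #, R) → Xaaaa#[q2]□
Step 7: δ(q2, □) = (q3, a, L) → Xaaaa[q3]#a
Step 8: δ(q3, #) = (q3, #, L) → Xaaa[q3]a#a
Step 9: δ(q3, a) = (q3, a, L) → Xaa[q3]aa#a
Step 10: δ(q3, a) = (q3, a, L) → Xa[q3]aaa#a
Step 11: δ(q3, a) = (q3, a, L) → X[q3]aaaa#a
Step 12: δ(q3, a) = (q3, a, L) → [q3]Xaaaa#a
Step 13: δ(q3, X) = (q0, a, R) → a[q0]aaaa#a
Step 14: δ(q0, a) = (q1, X, R) → aX[q1]aaa#a
Step 15: δ(q1, a) = (q1, a, R) → aXa[q1]aa#a
Step 16: δ(q1, a) = (q1, a, R) → aXaa[q1]a#a
Step 17: δ(q1, a) = (q1, a, R) → aXaaa[q1]#a

The machine has not reached a halting state after 17 steps.
The machine did not halt within the 17-step bound.

Answer: No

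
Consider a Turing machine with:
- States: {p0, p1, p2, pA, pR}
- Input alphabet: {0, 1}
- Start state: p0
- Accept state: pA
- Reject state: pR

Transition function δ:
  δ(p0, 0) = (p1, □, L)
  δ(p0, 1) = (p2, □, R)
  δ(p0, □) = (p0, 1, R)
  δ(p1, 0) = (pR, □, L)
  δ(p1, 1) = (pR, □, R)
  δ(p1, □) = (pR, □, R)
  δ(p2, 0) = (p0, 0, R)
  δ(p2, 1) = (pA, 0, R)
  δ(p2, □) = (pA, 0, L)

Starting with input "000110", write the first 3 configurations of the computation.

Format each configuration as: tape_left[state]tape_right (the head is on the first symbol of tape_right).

Transitions applied:
Step 1: δ(p0, 0) = (p1, □, L)
Step 2: δ(p1, □) = (pR, □, R)

The first 3 configurations are:
[p0]000110 ⊢ [p1]□□00110 ⊢ □[pR]□00110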